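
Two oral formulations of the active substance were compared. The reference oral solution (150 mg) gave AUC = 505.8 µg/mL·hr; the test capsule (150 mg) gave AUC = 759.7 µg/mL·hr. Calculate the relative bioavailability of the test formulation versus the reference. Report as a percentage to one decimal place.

F_rel = (AUC_test/D_test) / (AUC_ref/D_ref)
      = (759.7/150) / (505.8/150)
      = 5.06467 / 3.372 = 1.5020 = 150.20%

F_rel = 150.2%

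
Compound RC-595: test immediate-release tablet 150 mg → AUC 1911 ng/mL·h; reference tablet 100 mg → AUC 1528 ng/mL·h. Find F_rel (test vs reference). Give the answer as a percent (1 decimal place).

F_rel = (AUC_test/D_test) / (AUC_ref/D_ref)
      = (1911/150) / (1528/100)
      = 12.74 / 15.28 = 0.8338 = 83.38%

F_rel = 83.4%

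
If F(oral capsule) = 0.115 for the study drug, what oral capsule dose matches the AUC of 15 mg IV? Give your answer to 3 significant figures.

For equal systemic exposure: F × D_ev = D_iv
D_ev = D_iv / F = 15 / 0.115 = 130.435 mg

D_oral = 130 mg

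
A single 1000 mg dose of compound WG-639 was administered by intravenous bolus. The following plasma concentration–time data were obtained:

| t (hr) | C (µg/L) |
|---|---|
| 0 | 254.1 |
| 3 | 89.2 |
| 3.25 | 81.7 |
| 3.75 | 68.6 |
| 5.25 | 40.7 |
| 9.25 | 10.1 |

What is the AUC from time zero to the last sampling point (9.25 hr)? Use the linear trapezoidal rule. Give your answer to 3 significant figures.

AUC = 757 µg/L·hr

Trapezoidal AUC_0→9.25:
  [0→3]: (254.1+89.2)/2 × 3 = 514.95
  [3→3.25]: (89.2+81.7)/2 × 0.25 = 21.3625
  [3.25→3.75]: (81.7+68.6)/2 × 0.5 = 37.575
  [3.75→5.25]: (68.6+40.7)/2 × 1.5 = 81.975
  [5.25→9.25]: (40.7+10.1)/2 × 4 = 101.6
  Sum = 757.4625 µg/L·hr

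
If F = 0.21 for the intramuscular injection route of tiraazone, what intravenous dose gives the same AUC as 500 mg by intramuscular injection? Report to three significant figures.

D_iv = 105 mg

Systemic exposure from an extravascular dose = F × D_ev, so the equivalent IV dose is F × D_ev.
D_iv = F × D_ev = 0.21 × 500 = 105 mg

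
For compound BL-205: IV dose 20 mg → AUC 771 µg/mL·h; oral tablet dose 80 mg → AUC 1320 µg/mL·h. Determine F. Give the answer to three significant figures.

F = 0.428

F = (AUC_ev / D_ev) / (AUC_iv / D_iv)
  = (1320/80) / (771/20)
  = 16.5 / 38.55 = 0.4280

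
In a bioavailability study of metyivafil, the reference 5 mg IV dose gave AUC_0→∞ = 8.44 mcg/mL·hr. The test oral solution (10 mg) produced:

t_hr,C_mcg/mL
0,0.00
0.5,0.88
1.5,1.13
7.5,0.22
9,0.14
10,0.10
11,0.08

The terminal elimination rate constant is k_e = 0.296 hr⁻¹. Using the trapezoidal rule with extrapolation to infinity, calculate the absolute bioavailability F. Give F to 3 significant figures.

Trapezoidal AUC_0→11 (oral solution):
  [0→0.5]: (0.00+0.88)/2 × 0.5 = 0.22
  [0.5→1.5]: (0.88+1.13)/2 × 1 = 1.005
  [1.5→7.5]: (1.13+0.22)/2 × 6 = 4.05
  [7.5→9]: (0.22+0.14)/2 × 1.5 = 0.27
  [9→10]: (0.14+0.10)/2 × 1 = 0.12
  [10→11]: (0.10+0.08)/2 × 1 = 0.09
  Sum = 5.755 mcg/mL·hr
Tail: C_last/k_e = 0.08/0.296 = 0.270
AUC_0→∞ (oral solution) = 5.755 + 0.270 = 6.025 mcg/mL·hr
F = (AUC_ev/D_ev)/(AUC_iv/D_iv) = (6.025/10)/(8.44/5) = 0.6025/1.688 = 0.3569

F = 0.357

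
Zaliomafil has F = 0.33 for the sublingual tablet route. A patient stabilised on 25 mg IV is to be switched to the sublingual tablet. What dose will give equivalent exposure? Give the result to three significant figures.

D_sublingual = 75.8 mg

For equal systemic exposure: F × D_ev = D_iv
D_ev = D_iv / F = 25 / 0.33 = 75.7576 mg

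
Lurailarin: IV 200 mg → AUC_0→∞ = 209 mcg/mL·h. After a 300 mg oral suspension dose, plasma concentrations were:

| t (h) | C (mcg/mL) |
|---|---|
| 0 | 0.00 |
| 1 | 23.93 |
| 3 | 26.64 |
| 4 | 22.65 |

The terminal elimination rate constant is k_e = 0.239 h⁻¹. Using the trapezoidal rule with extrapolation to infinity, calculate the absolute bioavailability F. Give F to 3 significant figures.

Trapezoidal AUC_0→4 (oral suspension):
  [0→1]: (0.00+23.93)/2 × 1 = 11.965
  [1→3]: (23.93+26.64)/2 × 2 = 50.57
  [3→4]: (26.64+22.65)/2 × 1 = 24.645
  Sum = 87.18 mcg/mL·h
Tail: C_last/k_e = 22.65/0.239 = 94.770
AUC_0→∞ (oral suspension) = 87.18 + 94.770 = 181.95 mcg/mL·h
F = (AUC_ev/D_ev)/(AUC_iv/D_iv) = (181.95/300)/(209/200) = 0.6065/1.045 = 0.5804

F = 0.580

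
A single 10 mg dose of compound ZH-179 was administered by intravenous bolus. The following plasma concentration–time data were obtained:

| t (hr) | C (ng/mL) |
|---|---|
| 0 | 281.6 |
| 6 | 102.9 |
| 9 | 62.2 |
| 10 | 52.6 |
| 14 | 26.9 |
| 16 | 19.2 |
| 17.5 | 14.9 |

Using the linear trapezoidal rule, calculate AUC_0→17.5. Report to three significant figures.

Trapezoidal AUC_0→17.5:
  [0→6]: (281.6+102.9)/2 × 6 = 1153.5
  [6→9]: (102.9+62.2)/2 × 3 = 247.65
  [9→10]: (62.2+52.6)/2 × 1 = 57.4
  [10→14]: (52.6+26.9)/2 × 4 = 159.0
  [14→16]: (26.9+19.2)/2 × 2 = 46.1
  [16→17.5]: (19.2+14.9)/2 × 1.5 = 25.575
  Sum = 1689.225 ng/mL·hr

AUC = 1690 ng/mL·hr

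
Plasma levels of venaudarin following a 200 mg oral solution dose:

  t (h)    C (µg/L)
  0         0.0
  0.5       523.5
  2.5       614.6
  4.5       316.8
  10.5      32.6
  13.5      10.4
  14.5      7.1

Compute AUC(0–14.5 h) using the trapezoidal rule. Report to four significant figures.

AUC = 3322 µg/L·h

Trapezoidal AUC_0→14.5:
  [0→0.5]: (0.0+523.5)/2 × 0.5 = 130.875
  [0.5→2.5]: (523.5+614.6)/2 × 2 = 1138.1
  [2.5→4.5]: (614.6+316.8)/2 × 2 = 931.4
  [4.5→10.5]: (316.8+32.6)/2 × 6 = 1048.2
  [10.5→13.5]: (32.6+10.4)/2 × 3 = 64.5
  [13.5→14.5]: (10.4+7.1)/2 × 1 = 8.75
  Sum = 3321.825 µg/L·h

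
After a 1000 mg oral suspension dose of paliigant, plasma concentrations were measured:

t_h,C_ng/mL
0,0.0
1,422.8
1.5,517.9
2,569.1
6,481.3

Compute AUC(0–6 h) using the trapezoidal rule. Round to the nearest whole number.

AUC = 2819 ng/mL·h

Trapezoidal AUC_0→6:
  [0→1]: (0.0+422.8)/2 × 1 = 211.4
  [1→1.5]: (422.8+517.9)/2 × 0.5 = 235.175
  [1.5→2]: (517.9+569.1)/2 × 0.5 = 271.75
  [2→6]: (569.1+481.3)/2 × 4 = 2100.8
  Sum = 2819.125 ng/mL·h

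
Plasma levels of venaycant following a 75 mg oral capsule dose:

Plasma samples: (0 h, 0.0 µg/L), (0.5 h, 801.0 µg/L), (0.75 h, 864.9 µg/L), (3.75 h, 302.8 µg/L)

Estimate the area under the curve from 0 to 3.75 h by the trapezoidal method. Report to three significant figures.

Trapezoidal AUC_0→3.75:
  [0→0.5]: (0.0+801.0)/2 × 0.5 = 200.25
  [0.5→0.75]: (801.0+864.9)/2 × 0.25 = 208.2375
  [0.75→3.75]: (864.9+302.8)/2 × 3 = 1751.55
  Sum = 2160.0375 µg/L·h

AUC = 2160 µg/L·h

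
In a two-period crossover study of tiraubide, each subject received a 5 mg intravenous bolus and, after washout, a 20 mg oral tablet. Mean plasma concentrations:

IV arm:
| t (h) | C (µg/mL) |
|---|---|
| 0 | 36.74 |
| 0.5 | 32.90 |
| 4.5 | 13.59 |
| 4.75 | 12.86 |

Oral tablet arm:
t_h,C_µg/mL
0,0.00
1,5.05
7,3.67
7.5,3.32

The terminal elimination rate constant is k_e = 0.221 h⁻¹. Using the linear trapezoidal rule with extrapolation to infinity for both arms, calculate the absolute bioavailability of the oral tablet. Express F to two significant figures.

F = 0.066

Trapezoidal AUC_0→4.75 (IV):
  [0→0.5]: (36.74+32.90)/2 × 0.5 = 17.41
  [0.5→4.5]: (32.90+13.59)/2 × 4 = 92.98
  [4.5→4.75]: (13.59+12.86)/2 × 0.25 = 3.30625
  Sum = 113.69625 µg/mL·h
IV tail: 12.86/0.221 = 58.190; AUC_iv,0→∞ = 113.69625 + 58.190 = 171.88625 µg/mL·h
Trapezoidal AUC_0→7.5 (oral tablet):
  [0→1]: (0.00+5.05)/2 × 1 = 2.525
  [1→7]: (5.05+3.67)/2 × 6 = 26.16
  [7→7.5]: (3.67+3.32)/2 × 0.5 = 1.7475
  Sum = 30.4325 µg/mL·h
oral tablet tail: 3.32/0.221 = 15.023; AUC_ev,0→∞ = 30.4325 + 15.023 = 45.4555 µg/mL·h
F = (AUC_ev/D_ev)/(AUC_iv/D_iv) = (45.4555/20)/(171.88625/5) = 2.272775/34.37725 = 0.0661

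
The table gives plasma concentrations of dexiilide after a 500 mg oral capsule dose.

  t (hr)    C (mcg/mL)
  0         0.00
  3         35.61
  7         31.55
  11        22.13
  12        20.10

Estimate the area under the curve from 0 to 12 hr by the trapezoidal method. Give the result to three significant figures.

Trapezoidal AUC_0→12:
  [0→3]: (0.00+35.61)/2 × 3 = 53.415
  [3→7]: (35.61+31.55)/2 × 4 = 134.32
  [7→11]: (31.55+22.13)/2 × 4 = 107.36
  [11→12]: (22.13+20.10)/2 × 1 = 21.115
  Sum = 316.21 mcg/mL·hr

AUC = 316 mcg/mL·hr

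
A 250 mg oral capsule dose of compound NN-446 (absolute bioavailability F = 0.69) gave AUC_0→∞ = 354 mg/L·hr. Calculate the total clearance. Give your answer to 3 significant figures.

CL = 0.487 L/hr

CL = F × Dose / AUC_0→∞
   = 0.69 × 250 / 354 = 0.487288 L/hr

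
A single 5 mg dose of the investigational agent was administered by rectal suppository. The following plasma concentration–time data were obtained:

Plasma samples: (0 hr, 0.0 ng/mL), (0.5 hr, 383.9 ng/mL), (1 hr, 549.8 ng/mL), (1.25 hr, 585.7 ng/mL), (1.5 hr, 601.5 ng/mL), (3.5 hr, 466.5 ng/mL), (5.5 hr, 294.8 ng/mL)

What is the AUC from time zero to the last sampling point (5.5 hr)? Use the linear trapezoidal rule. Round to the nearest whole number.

Trapezoidal AUC_0→5.5:
  [0→0.5]: (0.0+383.9)/2 × 0.5 = 95.975
  [0.5→1]: (383.9+549.8)/2 × 0.5 = 233.425
  [1→1.25]: (549.8+585.7)/2 × 0.25 = 141.9375
  [1.25→1.5]: (585.7+601.5)/2 × 0.25 = 148.4
  [1.5→3.5]: (601.5+466.5)/2 × 2 = 1068.0
  [3.5→5.5]: (466.5+294.8)/2 × 2 = 761.3
  Sum = 2449.0375 ng/mL·hr

AUC = 2449 ng/mL·hr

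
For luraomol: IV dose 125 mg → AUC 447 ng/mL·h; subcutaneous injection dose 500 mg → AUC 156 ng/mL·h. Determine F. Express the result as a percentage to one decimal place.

F = (AUC_ev / D_ev) / (AUC_iv / D_iv)
  = (156/500) / (447/125)
  = 0.312 / 3.576 = 0.0872
  = 8.72%

F = 8.7%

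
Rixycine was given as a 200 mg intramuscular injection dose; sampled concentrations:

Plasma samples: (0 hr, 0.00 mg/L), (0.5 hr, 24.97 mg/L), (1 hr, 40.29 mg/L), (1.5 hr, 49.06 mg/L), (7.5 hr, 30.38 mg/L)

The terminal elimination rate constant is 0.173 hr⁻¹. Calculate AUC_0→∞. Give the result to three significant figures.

Trapezoidal AUC_0→7.5:
  [0→0.5]: (0.00+24.97)/2 × 0.5 = 6.2425
  [0.5→1]: (24.97+40.29)/2 × 0.5 = 16.315
  [1→1.5]: (40.29+49.06)/2 × 0.5 = 22.3375
  [1.5→7.5]: (49.06+30.38)/2 × 6 = 238.32
  Sum = 283.215 mg/L·hr
Extrapolated tail: C_last / k_e = 30.38 / 0.173 = 175.607
AUC_0→∞ = 283.215 + 175.607 = 458.822 mg/L·hr

AUC = 459 mg/L·hr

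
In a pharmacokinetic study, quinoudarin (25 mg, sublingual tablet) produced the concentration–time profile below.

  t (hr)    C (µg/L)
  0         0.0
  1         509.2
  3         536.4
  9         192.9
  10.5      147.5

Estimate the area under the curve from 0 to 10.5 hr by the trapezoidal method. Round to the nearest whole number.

Trapezoidal AUC_0→10.5:
  [0→1]: (0.0+509.2)/2 × 1 = 254.6
  [1→3]: (509.2+536.4)/2 × 2 = 1045.6
  [3→9]: (536.4+192.9)/2 × 6 = 2187.9
  [9→10.5]: (192.9+147.5)/2 × 1.5 = 255.3
  Sum = 3743.4 µg/L·hr

AUC = 3743 µg/L·hr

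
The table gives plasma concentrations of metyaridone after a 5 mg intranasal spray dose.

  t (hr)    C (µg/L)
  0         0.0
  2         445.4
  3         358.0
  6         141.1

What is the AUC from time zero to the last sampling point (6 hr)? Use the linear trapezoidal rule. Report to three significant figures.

AUC = 1600 µg/L·hr

Trapezoidal AUC_0→6:
  [0→2]: (0.0+445.4)/2 × 2 = 445.4
  [2→3]: (445.4+358.0)/2 × 1 = 401.7
  [3→6]: (358.0+141.1)/2 × 3 = 748.65
  Sum = 1595.75 µg/L·hr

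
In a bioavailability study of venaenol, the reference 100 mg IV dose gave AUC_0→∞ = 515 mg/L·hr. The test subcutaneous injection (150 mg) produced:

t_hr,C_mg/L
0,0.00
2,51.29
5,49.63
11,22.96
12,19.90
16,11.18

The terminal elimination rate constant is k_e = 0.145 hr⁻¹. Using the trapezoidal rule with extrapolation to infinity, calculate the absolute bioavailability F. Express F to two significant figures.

F = 0.75

Trapezoidal AUC_0→16 (subcutaneous injection):
  [0→2]: (0.00+51.29)/2 × 2 = 51.29
  [2→5]: (51.29+49.63)/2 × 3 = 151.38
  [5→11]: (49.63+22.96)/2 × 6 = 217.77
  [11→12]: (22.96+19.90)/2 × 1 = 21.43
  [12→16]: (19.90+11.18)/2 × 4 = 62.16
  Sum = 504.03 mg/L·hr
Tail: C_last/k_e = 11.18/0.145 = 77.103
AUC_0→∞ (subcutaneous injection) = 504.03 + 77.103 = 581.133 mg/L·hr
F = (AUC_ev/D_ev)/(AUC_iv/D_iv) = (581.133/150)/(515/100) = 3.87422/5.15 = 0.7523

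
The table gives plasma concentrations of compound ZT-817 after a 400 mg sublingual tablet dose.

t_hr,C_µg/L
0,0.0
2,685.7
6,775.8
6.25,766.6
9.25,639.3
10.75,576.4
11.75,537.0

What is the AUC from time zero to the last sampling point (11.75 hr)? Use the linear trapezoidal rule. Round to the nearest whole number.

AUC = 7379 µg/L·hr

Trapezoidal AUC_0→11.75:
  [0→2]: (0.0+685.7)/2 × 2 = 685.7
  [2→6]: (685.7+775.8)/2 × 4 = 2923.0
  [6→6.25]: (775.8+766.6)/2 × 0.25 = 192.8
  [6.25→9.25]: (766.6+639.3)/2 × 3 = 2108.85
  [9.25→10.75]: (639.3+576.4)/2 × 1.5 = 911.775
  [10.75→11.75]: (576.4+537.0)/2 × 1 = 556.7
  Sum = 7378.825 µg/L·hr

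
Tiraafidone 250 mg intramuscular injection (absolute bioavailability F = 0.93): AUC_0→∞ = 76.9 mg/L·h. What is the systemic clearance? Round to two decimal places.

CL = F × Dose / AUC_0→∞
   = 0.93 × 250 / 76.9 = 3.02341 L/h

CL = 3.02 L/h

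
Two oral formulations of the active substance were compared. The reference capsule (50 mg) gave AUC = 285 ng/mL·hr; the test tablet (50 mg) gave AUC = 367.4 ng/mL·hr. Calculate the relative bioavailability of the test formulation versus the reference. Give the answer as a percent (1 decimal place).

F_rel = (AUC_test/D_test) / (AUC_ref/D_ref)
      = (367.4/50) / (285/50)
      = 7.348 / 5.7 = 1.2891 = 128.91%

F_rel = 128.9%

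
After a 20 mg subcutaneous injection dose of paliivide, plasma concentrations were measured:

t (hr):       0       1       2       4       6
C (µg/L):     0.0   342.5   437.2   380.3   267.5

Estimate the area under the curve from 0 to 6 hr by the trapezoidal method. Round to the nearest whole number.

Trapezoidal AUC_0→6:
  [0→1]: (0.0+342.5)/2 × 1 = 171.25
  [1→2]: (342.5+437.2)/2 × 1 = 389.85
  [2→4]: (437.2+380.3)/2 × 2 = 817.5
  [4→6]: (380.3+267.5)/2 × 2 = 647.8
  Sum = 2026.4 µg/L·hr

AUC = 2026 µg/L·hr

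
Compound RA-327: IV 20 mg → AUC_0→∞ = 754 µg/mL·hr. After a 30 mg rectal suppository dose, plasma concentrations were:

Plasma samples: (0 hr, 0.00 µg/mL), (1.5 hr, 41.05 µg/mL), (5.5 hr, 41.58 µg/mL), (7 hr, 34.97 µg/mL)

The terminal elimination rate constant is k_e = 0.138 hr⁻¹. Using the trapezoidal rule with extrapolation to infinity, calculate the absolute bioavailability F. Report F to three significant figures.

F = 0.448

Trapezoidal AUC_0→7 (rectal suppository):
  [0→1.5]: (0.00+41.05)/2 × 1.5 = 30.7875
  [1.5→5.5]: (41.05+41.58)/2 × 4 = 165.26
  [5.5→7]: (41.58+34.97)/2 × 1.5 = 57.4125
  Sum = 253.46 µg/mL·hr
Tail: C_last/k_e = 34.97/0.138 = 253.406
AUC_0→∞ (rectal suppository) = 253.46 + 253.406 = 506.866 µg/mL·hr
F = (AUC_ev/D_ev)/(AUC_iv/D_iv) = (506.866/30)/(754/20) = 16.8955/37.7 = 0.4482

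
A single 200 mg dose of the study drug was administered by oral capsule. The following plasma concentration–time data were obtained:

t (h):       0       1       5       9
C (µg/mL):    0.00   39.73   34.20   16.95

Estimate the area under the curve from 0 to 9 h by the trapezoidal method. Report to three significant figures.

AUC = 270 µg/mL·h

Trapezoidal AUC_0→9:
  [0→1]: (0.00+39.73)/2 × 1 = 19.865
  [1→5]: (39.73+34.20)/2 × 4 = 147.86
  [5→9]: (34.20+16.95)/2 × 4 = 102.3
  Sum = 270.025 µg/mL·h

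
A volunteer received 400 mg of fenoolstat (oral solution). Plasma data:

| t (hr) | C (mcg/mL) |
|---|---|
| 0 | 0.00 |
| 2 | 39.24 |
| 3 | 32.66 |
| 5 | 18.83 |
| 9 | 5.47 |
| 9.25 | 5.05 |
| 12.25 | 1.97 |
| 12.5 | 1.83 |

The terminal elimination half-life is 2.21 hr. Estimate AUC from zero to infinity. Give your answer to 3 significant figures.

Trapezoidal AUC_0→12.5:
  [0→2]: (0.00+39.24)/2 × 2 = 39.24
  [2→3]: (39.24+32.66)/2 × 1 = 35.95
  [3→5]: (32.66+18.83)/2 × 2 = 51.49
  [5→9]: (18.83+5.47)/2 × 4 = 48.6
  [9→9.25]: (5.47+5.05)/2 × 0.25 = 1.315
  [9.25→12.25]: (5.05+1.97)/2 × 3 = 10.53
  [12.25→12.5]: (1.97+1.83)/2 × 0.25 = 0.475
  Sum = 187.6 mcg/mL·hr
k_e = ln2 / t½ = 0.693147 / 2.21 = 0.3136 hr^-1
Extrapolated tail: C_last / k_e = 1.83 / 0.3136 = 5.835
AUC_0→∞ = 187.6 + 5.835 = 193.435 mcg/mL·hr

AUC = 193 mcg/mL·hr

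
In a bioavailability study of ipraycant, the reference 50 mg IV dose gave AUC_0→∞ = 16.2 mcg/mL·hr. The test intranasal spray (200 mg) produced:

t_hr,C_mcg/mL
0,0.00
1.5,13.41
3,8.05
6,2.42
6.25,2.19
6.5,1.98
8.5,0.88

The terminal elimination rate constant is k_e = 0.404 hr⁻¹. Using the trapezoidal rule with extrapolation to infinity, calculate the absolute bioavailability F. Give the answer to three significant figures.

F = 0.741

Trapezoidal AUC_0→8.5 (intranasal spray):
  [0→1.5]: (0.00+13.41)/2 × 1.5 = 10.0575
  [1.5→3]: (13.41+8.05)/2 × 1.5 = 16.095
  [3→6]: (8.05+2.42)/2 × 3 = 15.705
  [6→6.25]: (2.42+2.19)/2 × 0.25 = 0.57625
  [6.25→6.5]: (2.19+1.98)/2 × 0.25 = 0.52125
  [6.5→8.5]: (1.98+0.88)/2 × 2 = 2.86
  Sum = 45.815 mcg/mL·hr
Tail: C_last/k_e = 0.88/0.404 = 2.178
AUC_0→∞ (intranasal spray) = 45.815 + 2.178 = 47.993 mcg/mL·hr
F = (AUC_ev/D_ev)/(AUC_iv/D_iv) = (47.993/200)/(16.2/50) = 0.239965/0.324 = 0.7406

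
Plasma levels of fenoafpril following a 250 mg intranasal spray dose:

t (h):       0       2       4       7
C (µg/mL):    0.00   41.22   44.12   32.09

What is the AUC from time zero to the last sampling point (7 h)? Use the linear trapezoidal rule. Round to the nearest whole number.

AUC = 241 µg/mL·h

Trapezoidal AUC_0→7:
  [0→2]: (0.00+41.22)/2 × 2 = 41.22
  [2→4]: (41.22+44.12)/2 × 2 = 85.34
  [4→7]: (44.12+32.09)/2 × 3 = 114.315
  Sum = 240.875 µg/mL·h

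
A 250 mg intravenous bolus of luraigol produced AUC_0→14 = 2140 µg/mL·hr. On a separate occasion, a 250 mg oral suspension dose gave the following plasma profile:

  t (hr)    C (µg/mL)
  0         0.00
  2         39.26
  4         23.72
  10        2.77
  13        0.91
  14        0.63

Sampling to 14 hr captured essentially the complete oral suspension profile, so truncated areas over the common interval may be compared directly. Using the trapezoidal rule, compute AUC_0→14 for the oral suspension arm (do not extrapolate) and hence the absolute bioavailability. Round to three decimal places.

F = 0.088

Trapezoidal AUC_0→14 (oral suspension):
  [0→2]: (0.00+39.26)/2 × 2 = 39.26
  [2→4]: (39.26+23.72)/2 × 2 = 62.98
  [4→10]: (23.72+2.77)/2 × 6 = 79.47
  [10→13]: (2.77+0.91)/2 × 3 = 5.52
  [13→14]: (0.91+0.63)/2 × 1 = 0.77
  Sum = 188.0 µg/mL·hr
F = (AUC_ev/D_ev)/(AUC_iv/D_iv) = (188.0/250)/(2140/250) = 0.752/8.56 = 0.0879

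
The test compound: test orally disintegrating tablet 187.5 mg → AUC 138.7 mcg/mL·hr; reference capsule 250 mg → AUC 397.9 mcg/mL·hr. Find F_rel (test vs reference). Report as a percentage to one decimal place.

F_rel = 46.5%

F_rel = (AUC_test/D_test) / (AUC_ref/D_ref)
      = (138.7/187.5) / (397.9/250)
      = 0.739733 / 1.5916 = 0.4648 = 46.48%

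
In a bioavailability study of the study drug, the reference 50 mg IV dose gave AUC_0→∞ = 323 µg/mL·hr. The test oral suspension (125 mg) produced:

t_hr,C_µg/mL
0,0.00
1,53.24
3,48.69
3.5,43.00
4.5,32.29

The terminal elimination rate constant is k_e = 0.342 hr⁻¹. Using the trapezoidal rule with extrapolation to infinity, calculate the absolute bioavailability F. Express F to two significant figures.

F = 0.35

Trapezoidal AUC_0→4.5 (oral suspension):
  [0→1]: (0.00+53.24)/2 × 1 = 26.62
  [1→3]: (53.24+48.69)/2 × 2 = 101.93
  [3→3.5]: (48.69+43.00)/2 × 0.5 = 22.9225
  [3.5→4.5]: (43.00+32.29)/2 × 1 = 37.645
  Sum = 189.1175 µg/mL·hr
Tail: C_last/k_e = 32.29/0.342 = 94.415
AUC_0→∞ (oral suspension) = 189.1175 + 94.415 = 283.5325 µg/mL·hr
F = (AUC_ev/D_ev)/(AUC_iv/D_iv) = (283.5325/125)/(323/50) = 2.26826/6.46 = 0.3511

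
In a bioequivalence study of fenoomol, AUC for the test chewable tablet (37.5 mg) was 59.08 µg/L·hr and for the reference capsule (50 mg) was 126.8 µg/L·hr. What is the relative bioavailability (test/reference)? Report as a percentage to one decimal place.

F_rel = (AUC_test/D_test) / (AUC_ref/D_ref)
      = (59.08/37.5) / (126.8/50)
      = 1.57547 / 2.536 = 0.6212 = 62.12%

F_rel = 62.1%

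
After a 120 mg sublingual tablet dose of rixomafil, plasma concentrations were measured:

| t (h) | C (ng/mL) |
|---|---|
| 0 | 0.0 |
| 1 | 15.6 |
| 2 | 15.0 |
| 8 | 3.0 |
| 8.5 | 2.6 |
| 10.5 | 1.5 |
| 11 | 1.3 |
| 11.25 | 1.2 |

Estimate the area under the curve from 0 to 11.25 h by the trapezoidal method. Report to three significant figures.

Trapezoidal AUC_0→11.25:
  [0→1]: (0.0+15.6)/2 × 1 = 7.8
  [1→2]: (15.6+15.0)/2 × 1 = 15.3
  [2→8]: (15.0+3.0)/2 × 6 = 54.0
  [8→8.5]: (3.0+2.6)/2 × 0.5 = 1.4
  [8.5→10.5]: (2.6+1.5)/2 × 2 = 4.1
  [10.5→11]: (1.5+1.3)/2 × 0.5 = 0.7
  [11→11.25]: (1.3+1.2)/2 × 0.25 = 0.3125
  Sum = 83.6125 ng/mL·h

AUC = 83.6 ng/mL·h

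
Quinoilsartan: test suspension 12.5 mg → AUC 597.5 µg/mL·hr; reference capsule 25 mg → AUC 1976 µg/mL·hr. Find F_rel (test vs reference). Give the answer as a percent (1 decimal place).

F_rel = 60.5%

F_rel = (AUC_test/D_test) / (AUC_ref/D_ref)
      = (597.5/12.5) / (1976/25)
      = 47.8 / 79.04 = 0.6048 = 60.48%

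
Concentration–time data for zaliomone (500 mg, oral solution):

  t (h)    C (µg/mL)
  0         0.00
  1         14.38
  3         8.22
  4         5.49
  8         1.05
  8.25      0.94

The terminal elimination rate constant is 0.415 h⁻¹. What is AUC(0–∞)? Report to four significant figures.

Trapezoidal AUC_0→8.25:
  [0→1]: (0.00+14.38)/2 × 1 = 7.19
  [1→3]: (14.38+8.22)/2 × 2 = 22.6
  [3→4]: (8.22+5.49)/2 × 1 = 6.855
  [4→8]: (5.49+1.05)/2 × 4 = 13.08
  [8→8.25]: (1.05+0.94)/2 × 0.25 = 0.24875
  Sum = 49.97375 µg/mL·h
Extrapolated tail: C_last / k_e = 0.94 / 0.415 = 2.265
AUC_0→∞ = 49.97375 + 2.265 = 52.23875 µg/mL·h

AUC = 52.24 µg/mL·h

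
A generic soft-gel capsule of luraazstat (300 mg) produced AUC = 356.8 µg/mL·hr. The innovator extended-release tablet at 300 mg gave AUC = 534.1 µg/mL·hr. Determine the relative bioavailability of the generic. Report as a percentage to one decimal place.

F_rel = 66.8%

F_rel = (AUC_test/D_test) / (AUC_ref/D_ref)
      = (356.8/300) / (534.1/300)
      = 1.18933 / 1.78033 = 0.6680 = 66.80%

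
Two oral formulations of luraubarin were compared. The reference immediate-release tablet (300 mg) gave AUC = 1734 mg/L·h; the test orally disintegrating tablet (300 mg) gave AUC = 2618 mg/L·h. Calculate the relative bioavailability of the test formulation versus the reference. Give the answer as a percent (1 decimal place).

F_rel = (AUC_test/D_test) / (AUC_ref/D_ref)
      = (2618/300) / (1734/300)
      = 8.72667 / 5.78 = 1.5098 = 150.98%

F_rel = 151.0%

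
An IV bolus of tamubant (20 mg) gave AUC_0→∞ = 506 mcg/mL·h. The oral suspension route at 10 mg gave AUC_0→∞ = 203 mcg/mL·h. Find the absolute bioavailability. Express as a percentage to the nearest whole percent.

F = (AUC_ev / D_ev) / (AUC_iv / D_iv)
  = (203/10) / (506/20)
  = 20.3 / 25.3 = 0.8024
  = 80.24%

F = 80%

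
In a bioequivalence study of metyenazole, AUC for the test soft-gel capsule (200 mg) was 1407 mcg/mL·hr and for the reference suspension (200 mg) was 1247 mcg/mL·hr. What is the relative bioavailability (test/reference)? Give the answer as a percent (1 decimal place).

F_rel = 112.8%

F_rel = (AUC_test/D_test) / (AUC_ref/D_ref)
      = (1407/200) / (1247/200)
      = 7.035 / 6.235 = 1.1283 = 112.83%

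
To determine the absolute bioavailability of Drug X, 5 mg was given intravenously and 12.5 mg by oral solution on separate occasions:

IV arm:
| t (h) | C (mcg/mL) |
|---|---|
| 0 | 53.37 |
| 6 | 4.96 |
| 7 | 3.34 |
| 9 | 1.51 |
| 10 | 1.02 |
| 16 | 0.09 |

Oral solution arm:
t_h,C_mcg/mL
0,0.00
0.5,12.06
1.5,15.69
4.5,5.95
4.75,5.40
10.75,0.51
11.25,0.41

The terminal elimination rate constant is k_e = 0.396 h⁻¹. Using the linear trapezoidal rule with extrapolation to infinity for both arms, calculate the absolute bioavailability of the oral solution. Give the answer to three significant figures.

Trapezoidal AUC_0→16 (IV):
  [0→6]: (53.37+4.96)/2 × 6 = 174.99
  [6→7]: (4.96+3.34)/2 × 1 = 4.15
  [7→9]: (3.34+1.51)/2 × 2 = 4.85
  [9→10]: (1.51+1.02)/2 × 1 = 1.265
  [10→16]: (1.02+0.09)/2 × 6 = 3.33
  Sum = 188.585 mcg/mL·h
IV tail: 0.09/0.396 = 0.227; AUC_iv,0→∞ = 188.585 + 0.227 = 188.812 mcg/mL·h
Trapezoidal AUC_0→11.25 (oral solution):
  [0→0.5]: (0.00+12.06)/2 × 0.5 = 3.015
  [0.5→1.5]: (12.06+15.69)/2 × 1 = 13.875
  [1.5→4.5]: (15.69+5.95)/2 × 3 = 32.46
  [4.5→4.75]: (5.95+5.40)/2 × 0.25 = 1.41875
  [4.75→10.75]: (5.40+0.51)/2 × 6 = 17.73
  [10.75→11.25]: (0.51+0.41)/2 × 0.5 = 0.23
  Sum = 68.72875 mcg/mL·h
oral solution tail: 0.41/0.396 = 1.035; AUC_ev,0→∞ = 68.72875 + 1.035 = 69.76375 mcg/mL·h
F = (AUC_ev/D_ev)/(AUC_iv/D_iv) = (69.76375/12.5)/(188.812/5) = 5.5811/37.7624 = 0.1478

F = 0.148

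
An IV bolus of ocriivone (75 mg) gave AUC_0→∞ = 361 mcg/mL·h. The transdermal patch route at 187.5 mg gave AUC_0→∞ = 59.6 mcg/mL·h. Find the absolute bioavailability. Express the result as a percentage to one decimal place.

F = 6.6%

F = (AUC_ev / D_ev) / (AUC_iv / D_iv)
  = (59.6/187.5) / (361/75)
  = 0.317867 / 4.81333 = 0.0660
  = 6.60%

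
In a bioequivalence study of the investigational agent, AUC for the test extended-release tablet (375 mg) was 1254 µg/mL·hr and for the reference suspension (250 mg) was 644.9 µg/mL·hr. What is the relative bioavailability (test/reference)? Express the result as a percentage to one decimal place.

F_rel = 129.6%

F_rel = (AUC_test/D_test) / (AUC_ref/D_ref)
      = (1254/375) / (644.9/250)
      = 3.344 / 2.5796 = 1.2963 = 129.63%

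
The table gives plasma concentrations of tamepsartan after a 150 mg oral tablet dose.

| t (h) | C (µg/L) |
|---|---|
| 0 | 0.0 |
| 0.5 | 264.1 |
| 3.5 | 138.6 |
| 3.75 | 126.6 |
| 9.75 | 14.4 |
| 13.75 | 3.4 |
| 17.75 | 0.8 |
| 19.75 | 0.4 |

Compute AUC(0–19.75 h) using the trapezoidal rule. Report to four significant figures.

Trapezoidal AUC_0→19.75:
  [0→0.5]: (0.0+264.1)/2 × 0.5 = 66.025
  [0.5→3.5]: (264.1+138.6)/2 × 3 = 604.05
  [3.5→3.75]: (138.6+126.6)/2 × 0.25 = 33.15
  [3.75→9.75]: (126.6+14.4)/2 × 6 = 423.0
  [9.75→13.75]: (14.4+3.4)/2 × 4 = 35.6
  [13.75→17.75]: (3.4+0.8)/2 × 4 = 8.4
  [17.75→19.75]: (0.8+0.4)/2 × 2 = 1.2
  Sum = 1171.425 µg/L·h

AUC = 1171 µg/L·h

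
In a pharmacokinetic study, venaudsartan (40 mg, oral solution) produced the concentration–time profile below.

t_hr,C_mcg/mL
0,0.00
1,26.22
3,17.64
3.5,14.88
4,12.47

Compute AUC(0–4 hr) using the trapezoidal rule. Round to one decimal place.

Trapezoidal AUC_0→4:
  [0→1]: (0.00+26.22)/2 × 1 = 13.11
  [1→3]: (26.22+17.64)/2 × 2 = 43.86
  [3→3.5]: (17.64+14.88)/2 × 0.5 = 8.13
  [3.5→4]: (14.88+12.47)/2 × 0.5 = 6.8375
  Sum = 71.9375 mcg/mL·hr

AUC = 71.9 mcg/mL·hr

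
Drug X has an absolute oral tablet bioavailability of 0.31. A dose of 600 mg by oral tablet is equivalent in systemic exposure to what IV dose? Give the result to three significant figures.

Systemic exposure from an extravascular dose = F × D_ev, so the equivalent IV dose is F × D_ev.
D_iv = F × D_ev = 0.31 × 600 = 186 mg

D_iv = 186 mg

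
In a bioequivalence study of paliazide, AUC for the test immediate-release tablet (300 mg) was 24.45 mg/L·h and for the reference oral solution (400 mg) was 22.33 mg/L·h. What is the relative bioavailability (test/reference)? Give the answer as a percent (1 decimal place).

F_rel = (AUC_test/D_test) / (AUC_ref/D_ref)
      = (24.45/300) / (22.33/400)
      = 0.0815 / 0.055825 = 1.4599 = 145.99%

F_rel = 146.0%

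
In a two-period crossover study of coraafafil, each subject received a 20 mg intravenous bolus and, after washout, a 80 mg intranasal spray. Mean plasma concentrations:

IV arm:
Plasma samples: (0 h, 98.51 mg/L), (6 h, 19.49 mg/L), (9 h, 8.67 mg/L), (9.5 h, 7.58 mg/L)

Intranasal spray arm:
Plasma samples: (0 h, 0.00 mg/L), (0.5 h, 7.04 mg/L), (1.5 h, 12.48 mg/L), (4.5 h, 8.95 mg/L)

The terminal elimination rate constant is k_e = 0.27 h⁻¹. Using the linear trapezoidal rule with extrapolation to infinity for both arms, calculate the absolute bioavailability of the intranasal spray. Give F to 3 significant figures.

Trapezoidal AUC_0→9.5 (IV):
  [0→6]: (98.51+19.49)/2 × 6 = 354.0
  [6→9]: (19.49+8.67)/2 × 3 = 42.24
  [9→9.5]: (8.67+7.58)/2 × 0.5 = 4.0625
  Sum = 400.3025 mg/L·h
IV tail: 7.58/0.27 = 28.074; AUC_iv,0→∞ = 400.3025 + 28.074 = 428.3765 mg/L·h
Trapezoidal AUC_0→4.5 (intranasal spray):
  [0→0.5]: (0.00+7.04)/2 × 0.5 = 1.76
  [0.5→1.5]: (7.04+12.48)/2 × 1 = 9.76
  [1.5→4.5]: (12.48+8.95)/2 × 3 = 32.145
  Sum = 43.665 mg/L·h
intranasal spray tail: 8.95/0.27 = 33.148; AUC_ev,0→∞ = 43.665 + 33.148 = 76.813 mg/L·h
F = (AUC_ev/D_ev)/(AUC_iv/D_iv) = (76.813/80)/(428.3765/20) = 0.9601625/21.418825 = 0.0448

F = 0.0448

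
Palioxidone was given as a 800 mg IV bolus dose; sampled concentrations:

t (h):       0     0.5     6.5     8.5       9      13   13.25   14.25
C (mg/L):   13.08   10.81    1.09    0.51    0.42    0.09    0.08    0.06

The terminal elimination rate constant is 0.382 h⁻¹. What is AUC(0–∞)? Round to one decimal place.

Trapezoidal AUC_0→14.25:
  [0→0.5]: (13.08+10.81)/2 × 0.5 = 5.9725
  [0.5→6.5]: (10.81+1.09)/2 × 6 = 35.7
  [6.5→8.5]: (1.09+0.51)/2 × 2 = 1.6
  [8.5→9]: (0.51+0.42)/2 × 0.5 = 0.2325
  [9→13]: (0.42+0.09)/2 × 4 = 1.02
  [13→13.25]: (0.09+0.08)/2 × 0.25 = 0.02125
  [13.25→14.25]: (0.08+0.06)/2 × 1 = 0.07
  Sum = 44.61625 mg/L·h
Extrapolated tail: C_last / k_e = 0.06 / 0.382 = 0.157
AUC_0→∞ = 44.61625 + 0.157 = 44.77325 mg/L·h

AUC = 44.8 mg/L·h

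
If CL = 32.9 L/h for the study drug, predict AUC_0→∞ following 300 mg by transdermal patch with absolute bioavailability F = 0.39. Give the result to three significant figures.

AUC = 3.56 mg/L·h

AUC_0→∞ = F × Dose / CL
        = 0.39 × 300 / 32.9 = 3.55623 mg/L·h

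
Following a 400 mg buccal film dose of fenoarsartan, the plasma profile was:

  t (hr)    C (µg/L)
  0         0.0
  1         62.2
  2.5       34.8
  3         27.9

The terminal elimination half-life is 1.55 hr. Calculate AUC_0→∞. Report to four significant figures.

Trapezoidal AUC_0→3:
  [0→1]: (0.0+62.2)/2 × 1 = 31.1
  [1→2.5]: (62.2+34.8)/2 × 1.5 = 72.75
  [2.5→3]: (34.8+27.9)/2 × 0.5 = 15.675
  Sum = 119.525 µg/L·hr
k_e = ln2 / t½ = 0.693147 / 1.55 = 0.4472 hr^-1
Extrapolated tail: C_last / k_e = 27.9 / 0.4472 = 62.388
AUC_0→∞ = 119.525 + 62.388 = 181.913 µg/L·hr

AUC = 181.9 µg/L·hr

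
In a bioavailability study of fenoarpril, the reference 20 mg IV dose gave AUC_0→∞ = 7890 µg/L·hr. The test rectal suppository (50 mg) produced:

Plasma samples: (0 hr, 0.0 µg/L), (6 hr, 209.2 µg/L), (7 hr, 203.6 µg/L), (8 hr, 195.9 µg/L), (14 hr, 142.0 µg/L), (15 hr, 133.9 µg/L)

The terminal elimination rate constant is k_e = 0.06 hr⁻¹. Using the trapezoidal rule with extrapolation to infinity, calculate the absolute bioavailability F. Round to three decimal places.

F = 0.224

Trapezoidal AUC_0→15 (rectal suppository):
  [0→6]: (0.0+209.2)/2 × 6 = 627.6
  [6→7]: (209.2+203.6)/2 × 1 = 206.4
  [7→8]: (203.6+195.9)/2 × 1 = 199.75
  [8→14]: (195.9+142.0)/2 × 6 = 1013.7
  [14→15]: (142.0+133.9)/2 × 1 = 137.95
  Sum = 2185.4 µg/L·hr
Tail: C_last/k_e = 133.9/0.06 = 2231.667
AUC_0→∞ (rectal suppository) = 2185.4 + 2231.667 = 4417.067 µg/L·hr
F = (AUC_ev/D_ev)/(AUC_iv/D_iv) = (4417.067/50)/(7890/20) = 88.34134/394.5 = 0.2239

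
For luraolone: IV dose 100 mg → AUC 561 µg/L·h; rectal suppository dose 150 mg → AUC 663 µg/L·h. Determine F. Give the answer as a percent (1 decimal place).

F = 78.8%

F = (AUC_ev / D_ev) / (AUC_iv / D_iv)
  = (663/150) / (561/100)
  = 4.42 / 5.61 = 0.7879
  = 78.79%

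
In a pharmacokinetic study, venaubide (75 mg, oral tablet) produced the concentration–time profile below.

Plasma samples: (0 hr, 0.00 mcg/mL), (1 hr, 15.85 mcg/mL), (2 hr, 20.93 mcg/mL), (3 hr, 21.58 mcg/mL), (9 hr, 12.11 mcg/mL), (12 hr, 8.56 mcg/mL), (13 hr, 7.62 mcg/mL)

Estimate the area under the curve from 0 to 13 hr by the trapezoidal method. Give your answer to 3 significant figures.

AUC = 188 mcg/mL·hr

Trapezoidal AUC_0→13:
  [0→1]: (0.00+15.85)/2 × 1 = 7.925
  [1→2]: (15.85+20.93)/2 × 1 = 18.39
  [2→3]: (20.93+21.58)/2 × 1 = 21.255
  [3→9]: (21.58+12.11)/2 × 6 = 101.07
  [9→12]: (12.11+8.56)/2 × 3 = 31.005
  [12→13]: (8.56+7.62)/2 × 1 = 8.09
  Sum = 187.735 mcg/mL·hr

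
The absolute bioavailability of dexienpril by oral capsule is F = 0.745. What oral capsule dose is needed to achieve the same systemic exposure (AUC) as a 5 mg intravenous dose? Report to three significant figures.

D_oral = 6.71 mg

For equal systemic exposure: F × D_ev = D_iv
D_ev = D_iv / F = 5 / 0.745 = 6.71141 mg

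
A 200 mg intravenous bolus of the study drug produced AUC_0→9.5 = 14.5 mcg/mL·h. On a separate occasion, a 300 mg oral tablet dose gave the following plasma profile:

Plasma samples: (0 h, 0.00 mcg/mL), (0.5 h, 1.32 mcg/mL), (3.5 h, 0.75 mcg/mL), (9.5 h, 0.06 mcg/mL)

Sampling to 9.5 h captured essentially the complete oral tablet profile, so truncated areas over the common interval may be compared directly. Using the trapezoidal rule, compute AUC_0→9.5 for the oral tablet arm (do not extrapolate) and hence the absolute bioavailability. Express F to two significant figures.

Trapezoidal AUC_0→9.5 (oral tablet):
  [0→0.5]: (0.00+1.32)/2 × 0.5 = 0.33
  [0.5→3.5]: (1.32+0.75)/2 × 3 = 3.105
  [3.5→9.5]: (0.75+0.06)/2 × 6 = 2.43
  Sum = 5.865 mcg/mL·h
F = (AUC_ev/D_ev)/(AUC_iv/D_iv) = (5.865/300)/(14.5/200) = 0.01955/0.0725 = 0.2697

F = 0.27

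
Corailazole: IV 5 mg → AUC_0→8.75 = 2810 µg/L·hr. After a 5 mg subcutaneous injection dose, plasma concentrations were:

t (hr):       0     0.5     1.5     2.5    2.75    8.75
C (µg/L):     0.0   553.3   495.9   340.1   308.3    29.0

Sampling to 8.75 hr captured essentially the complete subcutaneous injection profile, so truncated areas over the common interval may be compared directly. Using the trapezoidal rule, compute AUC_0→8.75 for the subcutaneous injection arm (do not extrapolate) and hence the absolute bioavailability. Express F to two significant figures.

F = 0.77

Trapezoidal AUC_0→8.75 (subcutaneous injection):
  [0→0.5]: (0.0+553.3)/2 × 0.5 = 138.325
  [0.5→1.5]: (553.3+495.9)/2 × 1 = 524.6
  [1.5→2.5]: (495.9+340.1)/2 × 1 = 418.0
  [2.5→2.75]: (340.1+308.3)/2 × 0.25 = 81.05
  [2.75→8.75]: (308.3+29.0)/2 × 6 = 1011.9
  Sum = 2173.875 µg/L·hr
F = (AUC_ev/D_ev)/(AUC_iv/D_iv) = (2173.875/5)/(2810/5) = 434.775/562 = 0.7736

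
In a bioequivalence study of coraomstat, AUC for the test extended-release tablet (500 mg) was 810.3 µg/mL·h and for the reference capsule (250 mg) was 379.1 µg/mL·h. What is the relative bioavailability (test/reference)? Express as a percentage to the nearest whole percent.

F_rel = 107%

F_rel = (AUC_test/D_test) / (AUC_ref/D_ref)
      = (810.3/500) / (379.1/250)
      = 1.6206 / 1.5164 = 1.0687 = 106.87%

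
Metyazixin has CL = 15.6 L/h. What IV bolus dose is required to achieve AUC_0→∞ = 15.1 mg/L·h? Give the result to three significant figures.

Dose = 236 mg

Dose_iv = CL × AUC_0→∞
     = 15.6 × 15.1 = 235.56 mg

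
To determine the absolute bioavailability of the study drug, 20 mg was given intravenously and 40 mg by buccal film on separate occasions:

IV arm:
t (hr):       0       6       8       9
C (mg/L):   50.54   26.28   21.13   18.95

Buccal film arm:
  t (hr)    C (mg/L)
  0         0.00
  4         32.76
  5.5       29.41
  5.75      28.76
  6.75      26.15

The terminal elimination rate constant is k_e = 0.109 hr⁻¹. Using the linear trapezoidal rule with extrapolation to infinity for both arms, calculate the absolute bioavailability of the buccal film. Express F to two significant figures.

F = 0.41

Trapezoidal AUC_0→9 (IV):
  [0→6]: (50.54+26.28)/2 × 6 = 230.46
  [6→8]: (26.28+21.13)/2 × 2 = 47.41
  [8→9]: (21.13+18.95)/2 × 1 = 20.04
  Sum = 297.91 mg/L·hr
IV tail: 18.95/0.109 = 173.853; AUC_iv,0→∞ = 297.91 + 173.853 = 471.763 mg/L·hr
Trapezoidal AUC_0→6.75 (buccal film):
  [0→4]: (0.00+32.76)/2 × 4 = 65.52
  [4→5.5]: (32.76+29.41)/2 × 1.5 = 46.6275
  [5.5→5.75]: (29.41+28.76)/2 × 0.25 = 7.27125
  [5.75→6.75]: (28.76+26.15)/2 × 1 = 27.455
  Sum = 146.87375 mg/L·hr
buccal film tail: 26.15/0.109 = 239.908; AUC_ev,0→∞ = 146.87375 + 239.908 = 386.78175 mg/L·hr
F = (AUC_ev/D_ev)/(AUC_iv/D_iv) = (386.78175/40)/(471.763/20) = 9.66954/23.58815 = 0.4099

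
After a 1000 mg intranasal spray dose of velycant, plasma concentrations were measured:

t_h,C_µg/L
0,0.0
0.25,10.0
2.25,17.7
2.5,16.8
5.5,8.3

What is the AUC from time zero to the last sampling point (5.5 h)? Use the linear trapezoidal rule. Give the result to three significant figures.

Trapezoidal AUC_0→5.5:
  [0→0.25]: (0.0+10.0)/2 × 0.25 = 1.25
  [0.25→2.25]: (10.0+17.7)/2 × 2 = 27.7
  [2.25→2.5]: (17.7+16.8)/2 × 0.25 = 4.3125
  [2.5→5.5]: (16.8+8.3)/2 × 3 = 37.65
  Sum = 70.9125 µg/L·h

AUC = 70.9 µg/L·h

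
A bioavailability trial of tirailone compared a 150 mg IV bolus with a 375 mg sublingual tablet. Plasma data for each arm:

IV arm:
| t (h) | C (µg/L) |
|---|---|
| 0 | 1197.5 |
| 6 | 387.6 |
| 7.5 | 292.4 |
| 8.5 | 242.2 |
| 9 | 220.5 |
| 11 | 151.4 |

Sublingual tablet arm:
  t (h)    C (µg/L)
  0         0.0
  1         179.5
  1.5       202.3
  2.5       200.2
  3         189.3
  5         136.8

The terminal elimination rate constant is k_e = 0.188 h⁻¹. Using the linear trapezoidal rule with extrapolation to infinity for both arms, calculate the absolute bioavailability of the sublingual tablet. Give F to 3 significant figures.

F = 0.0901

Trapezoidal AUC_0→11 (IV):
  [0→6]: (1197.5+387.6)/2 × 6 = 4755.3
  [6→7.5]: (387.6+292.4)/2 × 1.5 = 510.0
  [7.5→8.5]: (292.4+242.2)/2 × 1 = 267.3
  [8.5→9]: (242.2+220.5)/2 × 0.5 = 115.675
  [9→11]: (220.5+151.4)/2 × 2 = 371.9
  Sum = 6020.175 µg/L·h
IV tail: 151.4/0.188 = 805.319; AUC_iv,0→∞ = 6020.175 + 805.319 = 6825.494 µg/L·h
Trapezoidal AUC_0→5 (sublingual tablet):
  [0→1]: (0.0+179.5)/2 × 1 = 89.75
  [1→1.5]: (179.5+202.3)/2 × 0.5 = 95.45
  [1.5→2.5]: (202.3+200.2)/2 × 1 = 201.25
  [2.5→3]: (200.2+189.3)/2 × 0.5 = 97.375
  [3→5]: (189.3+136.8)/2 × 2 = 326.1
  Sum = 809.925 µg/L·h
sublingual tablet tail: 136.8/0.188 = 727.660; AUC_ev,0→∞ = 809.925 + 727.660 = 1537.585 µg/L·h
F = (AUC_ev/D_ev)/(AUC_iv/D_iv) = (1537.585/375)/(6825.494/150) = 4.10023/45.5033 = 0.0901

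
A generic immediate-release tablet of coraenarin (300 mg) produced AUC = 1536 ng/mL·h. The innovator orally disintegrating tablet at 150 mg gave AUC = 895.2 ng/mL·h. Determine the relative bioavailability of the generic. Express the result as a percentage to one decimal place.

F_rel = (AUC_test/D_test) / (AUC_ref/D_ref)
      = (1536/300) / (895.2/150)
      = 5.12 / 5.968 = 0.8579 = 85.79%

F_rel = 85.8%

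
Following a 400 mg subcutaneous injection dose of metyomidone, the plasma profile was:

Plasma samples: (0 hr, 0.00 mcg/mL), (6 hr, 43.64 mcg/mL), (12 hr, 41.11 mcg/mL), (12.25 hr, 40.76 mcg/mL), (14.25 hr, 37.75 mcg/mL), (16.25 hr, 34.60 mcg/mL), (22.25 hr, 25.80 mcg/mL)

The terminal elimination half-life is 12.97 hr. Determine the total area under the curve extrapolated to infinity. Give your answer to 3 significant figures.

AUC = 1210 mcg/mL·hr

Trapezoidal AUC_0→22.25:
  [0→6]: (0.00+43.64)/2 × 6 = 130.92
  [6→12]: (43.64+41.11)/2 × 6 = 254.25
  [12→12.25]: (41.11+40.76)/2 × 0.25 = 10.23375
  [12.25→14.25]: (40.76+37.75)/2 × 2 = 78.51
  [14.25→16.25]: (37.75+34.60)/2 × 2 = 72.35
  [16.25→22.25]: (34.60+25.80)/2 × 6 = 181.2
  Sum = 727.46375 mcg/mL·hr
k_e = ln2 / t½ = 0.693147 / 12.97 = 0.0534 hr^-1
Extrapolated tail: C_last / k_e = 25.80 / 0.0534 = 483.146
AUC_0→∞ = 727.46375 + 483.146 = 1210.60975 mcg/mL·hr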